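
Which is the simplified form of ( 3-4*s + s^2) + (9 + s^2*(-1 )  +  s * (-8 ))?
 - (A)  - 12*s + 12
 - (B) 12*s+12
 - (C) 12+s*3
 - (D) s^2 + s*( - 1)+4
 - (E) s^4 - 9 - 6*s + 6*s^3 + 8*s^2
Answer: A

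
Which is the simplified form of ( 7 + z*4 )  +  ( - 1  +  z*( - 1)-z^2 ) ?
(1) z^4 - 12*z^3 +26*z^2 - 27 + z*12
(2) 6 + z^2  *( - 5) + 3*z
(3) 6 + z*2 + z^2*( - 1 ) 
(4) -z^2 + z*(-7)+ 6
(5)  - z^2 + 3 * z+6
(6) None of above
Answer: 5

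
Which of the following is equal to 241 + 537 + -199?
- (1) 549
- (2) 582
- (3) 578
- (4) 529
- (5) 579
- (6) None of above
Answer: 5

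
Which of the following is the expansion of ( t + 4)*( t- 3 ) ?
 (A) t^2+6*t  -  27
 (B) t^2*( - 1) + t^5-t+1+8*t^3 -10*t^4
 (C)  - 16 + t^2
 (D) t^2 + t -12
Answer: D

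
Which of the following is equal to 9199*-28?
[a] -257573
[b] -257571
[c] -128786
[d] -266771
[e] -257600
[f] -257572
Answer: f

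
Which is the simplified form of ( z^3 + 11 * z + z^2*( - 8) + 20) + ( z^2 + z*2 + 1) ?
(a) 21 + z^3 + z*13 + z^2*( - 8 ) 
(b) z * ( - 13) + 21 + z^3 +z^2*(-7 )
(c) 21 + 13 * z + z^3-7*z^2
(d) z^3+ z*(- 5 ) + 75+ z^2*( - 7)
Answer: c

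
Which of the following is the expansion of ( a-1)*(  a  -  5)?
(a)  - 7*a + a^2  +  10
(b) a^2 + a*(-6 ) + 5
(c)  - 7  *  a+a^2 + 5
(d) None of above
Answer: b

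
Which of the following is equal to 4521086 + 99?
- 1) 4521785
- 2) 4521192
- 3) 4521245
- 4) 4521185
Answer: 4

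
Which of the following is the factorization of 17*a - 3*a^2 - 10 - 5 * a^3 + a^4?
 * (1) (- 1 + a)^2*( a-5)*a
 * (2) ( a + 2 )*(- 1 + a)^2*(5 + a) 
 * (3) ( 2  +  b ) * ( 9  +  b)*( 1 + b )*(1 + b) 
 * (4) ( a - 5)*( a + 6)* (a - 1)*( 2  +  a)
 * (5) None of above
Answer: 5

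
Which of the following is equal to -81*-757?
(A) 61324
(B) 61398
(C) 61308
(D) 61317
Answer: D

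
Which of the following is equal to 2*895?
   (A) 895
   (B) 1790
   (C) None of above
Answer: B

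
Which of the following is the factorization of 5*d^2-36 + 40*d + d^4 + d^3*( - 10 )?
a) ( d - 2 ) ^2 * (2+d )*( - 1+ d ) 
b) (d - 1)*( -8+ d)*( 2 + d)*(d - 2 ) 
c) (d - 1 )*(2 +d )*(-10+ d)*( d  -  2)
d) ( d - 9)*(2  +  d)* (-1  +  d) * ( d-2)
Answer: d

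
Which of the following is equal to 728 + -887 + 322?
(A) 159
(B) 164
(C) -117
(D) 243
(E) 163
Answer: E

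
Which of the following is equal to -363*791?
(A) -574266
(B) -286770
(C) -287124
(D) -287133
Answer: D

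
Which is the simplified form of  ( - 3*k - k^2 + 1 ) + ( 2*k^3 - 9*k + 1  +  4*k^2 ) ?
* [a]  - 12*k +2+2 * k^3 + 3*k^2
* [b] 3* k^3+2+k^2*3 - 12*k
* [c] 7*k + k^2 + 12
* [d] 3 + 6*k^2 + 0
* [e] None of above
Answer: a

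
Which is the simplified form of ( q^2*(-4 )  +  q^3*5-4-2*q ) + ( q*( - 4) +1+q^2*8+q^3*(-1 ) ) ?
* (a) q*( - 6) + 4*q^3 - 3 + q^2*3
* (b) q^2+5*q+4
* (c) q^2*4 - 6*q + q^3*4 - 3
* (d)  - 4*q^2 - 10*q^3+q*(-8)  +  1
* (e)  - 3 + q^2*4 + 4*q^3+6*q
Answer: c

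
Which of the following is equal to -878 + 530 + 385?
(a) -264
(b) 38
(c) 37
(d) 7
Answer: c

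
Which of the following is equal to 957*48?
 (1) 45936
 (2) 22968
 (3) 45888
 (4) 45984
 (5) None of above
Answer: 1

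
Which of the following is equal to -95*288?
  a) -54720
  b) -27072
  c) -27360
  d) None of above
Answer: c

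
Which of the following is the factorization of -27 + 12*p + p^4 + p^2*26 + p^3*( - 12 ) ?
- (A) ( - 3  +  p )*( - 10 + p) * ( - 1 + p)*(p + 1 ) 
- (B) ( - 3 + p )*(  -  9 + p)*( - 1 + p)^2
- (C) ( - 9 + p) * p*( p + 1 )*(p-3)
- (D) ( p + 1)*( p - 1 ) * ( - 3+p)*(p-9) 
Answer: D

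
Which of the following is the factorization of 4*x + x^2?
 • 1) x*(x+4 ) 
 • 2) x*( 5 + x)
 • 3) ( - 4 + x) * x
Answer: 1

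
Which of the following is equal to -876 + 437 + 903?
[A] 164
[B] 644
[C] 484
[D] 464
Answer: D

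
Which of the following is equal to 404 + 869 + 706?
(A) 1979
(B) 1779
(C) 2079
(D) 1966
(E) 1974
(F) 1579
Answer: A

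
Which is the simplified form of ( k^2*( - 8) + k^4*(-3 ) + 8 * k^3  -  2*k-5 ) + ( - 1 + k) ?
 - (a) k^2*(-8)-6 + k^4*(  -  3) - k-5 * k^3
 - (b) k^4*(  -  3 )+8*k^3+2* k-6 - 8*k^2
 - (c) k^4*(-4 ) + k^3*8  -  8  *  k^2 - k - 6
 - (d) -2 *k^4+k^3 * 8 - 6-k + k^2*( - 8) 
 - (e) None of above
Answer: e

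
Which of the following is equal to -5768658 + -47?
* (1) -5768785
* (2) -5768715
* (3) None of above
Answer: 3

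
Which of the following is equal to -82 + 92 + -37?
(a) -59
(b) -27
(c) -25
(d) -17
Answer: b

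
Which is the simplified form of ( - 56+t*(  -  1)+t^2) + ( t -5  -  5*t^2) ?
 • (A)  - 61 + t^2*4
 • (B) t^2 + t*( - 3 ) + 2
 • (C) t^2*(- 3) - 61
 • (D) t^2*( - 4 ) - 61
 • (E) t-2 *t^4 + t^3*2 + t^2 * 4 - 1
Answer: D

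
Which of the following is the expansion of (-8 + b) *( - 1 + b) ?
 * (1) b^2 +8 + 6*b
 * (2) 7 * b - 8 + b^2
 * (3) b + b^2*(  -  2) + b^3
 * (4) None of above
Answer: 4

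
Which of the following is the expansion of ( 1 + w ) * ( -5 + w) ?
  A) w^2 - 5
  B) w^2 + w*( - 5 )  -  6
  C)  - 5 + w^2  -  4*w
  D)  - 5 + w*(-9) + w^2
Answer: C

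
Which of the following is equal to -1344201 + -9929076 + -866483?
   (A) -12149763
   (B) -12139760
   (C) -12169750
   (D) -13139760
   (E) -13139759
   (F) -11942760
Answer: B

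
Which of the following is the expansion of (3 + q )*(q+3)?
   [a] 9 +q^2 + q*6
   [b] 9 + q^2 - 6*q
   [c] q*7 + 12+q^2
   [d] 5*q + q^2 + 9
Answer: a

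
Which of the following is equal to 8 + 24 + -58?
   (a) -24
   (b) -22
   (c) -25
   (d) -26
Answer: d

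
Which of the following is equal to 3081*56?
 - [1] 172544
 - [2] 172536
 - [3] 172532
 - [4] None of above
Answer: 2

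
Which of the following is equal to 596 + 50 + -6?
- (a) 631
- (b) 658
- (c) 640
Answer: c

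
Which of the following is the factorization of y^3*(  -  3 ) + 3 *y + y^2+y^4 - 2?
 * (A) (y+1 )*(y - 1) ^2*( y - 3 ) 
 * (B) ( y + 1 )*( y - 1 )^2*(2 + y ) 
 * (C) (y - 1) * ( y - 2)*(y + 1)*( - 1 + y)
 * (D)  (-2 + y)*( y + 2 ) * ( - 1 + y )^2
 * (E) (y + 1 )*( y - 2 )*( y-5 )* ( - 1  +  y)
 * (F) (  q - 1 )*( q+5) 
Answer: C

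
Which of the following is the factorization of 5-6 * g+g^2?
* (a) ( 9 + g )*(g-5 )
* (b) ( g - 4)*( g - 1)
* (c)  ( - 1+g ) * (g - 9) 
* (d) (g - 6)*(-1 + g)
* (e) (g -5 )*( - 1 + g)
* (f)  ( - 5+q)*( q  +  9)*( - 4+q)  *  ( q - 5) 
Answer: e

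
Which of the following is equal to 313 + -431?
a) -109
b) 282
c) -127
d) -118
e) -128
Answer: d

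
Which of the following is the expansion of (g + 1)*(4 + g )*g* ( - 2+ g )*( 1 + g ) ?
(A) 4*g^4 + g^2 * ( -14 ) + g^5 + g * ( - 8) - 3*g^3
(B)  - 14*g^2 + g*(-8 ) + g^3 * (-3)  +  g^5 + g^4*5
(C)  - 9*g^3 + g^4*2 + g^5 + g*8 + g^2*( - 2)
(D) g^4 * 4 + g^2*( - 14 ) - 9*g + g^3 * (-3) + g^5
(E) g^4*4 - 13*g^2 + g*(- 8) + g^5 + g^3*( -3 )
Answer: A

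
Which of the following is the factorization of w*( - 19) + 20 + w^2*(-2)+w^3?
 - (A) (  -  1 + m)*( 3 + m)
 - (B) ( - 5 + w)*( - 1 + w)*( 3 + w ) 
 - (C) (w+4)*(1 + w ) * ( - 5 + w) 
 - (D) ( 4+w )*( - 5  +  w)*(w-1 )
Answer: D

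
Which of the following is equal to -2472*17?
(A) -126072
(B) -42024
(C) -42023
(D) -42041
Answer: B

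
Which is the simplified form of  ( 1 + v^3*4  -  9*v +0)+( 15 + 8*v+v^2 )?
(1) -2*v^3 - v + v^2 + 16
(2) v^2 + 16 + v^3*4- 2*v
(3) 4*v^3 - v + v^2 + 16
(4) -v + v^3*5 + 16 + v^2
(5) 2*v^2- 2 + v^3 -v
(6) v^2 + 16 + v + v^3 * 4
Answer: 3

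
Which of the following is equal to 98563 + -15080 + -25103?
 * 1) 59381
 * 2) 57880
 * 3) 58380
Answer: 3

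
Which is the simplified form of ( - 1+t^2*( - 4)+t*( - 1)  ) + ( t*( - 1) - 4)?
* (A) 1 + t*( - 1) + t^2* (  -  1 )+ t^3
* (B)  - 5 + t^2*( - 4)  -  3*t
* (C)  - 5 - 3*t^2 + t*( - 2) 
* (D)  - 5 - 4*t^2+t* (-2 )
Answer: D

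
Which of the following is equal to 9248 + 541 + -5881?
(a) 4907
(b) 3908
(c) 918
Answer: b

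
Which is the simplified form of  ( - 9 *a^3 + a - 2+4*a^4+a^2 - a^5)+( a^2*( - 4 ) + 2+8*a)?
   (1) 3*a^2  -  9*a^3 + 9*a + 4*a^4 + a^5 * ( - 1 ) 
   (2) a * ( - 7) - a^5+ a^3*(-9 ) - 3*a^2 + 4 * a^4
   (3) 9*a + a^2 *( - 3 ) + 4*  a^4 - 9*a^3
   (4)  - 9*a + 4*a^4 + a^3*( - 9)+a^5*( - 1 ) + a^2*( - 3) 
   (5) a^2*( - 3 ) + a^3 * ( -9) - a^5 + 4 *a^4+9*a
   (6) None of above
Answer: 5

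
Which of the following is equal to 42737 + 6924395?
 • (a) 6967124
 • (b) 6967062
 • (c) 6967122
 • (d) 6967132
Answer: d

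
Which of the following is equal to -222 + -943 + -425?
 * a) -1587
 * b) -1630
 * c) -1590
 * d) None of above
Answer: c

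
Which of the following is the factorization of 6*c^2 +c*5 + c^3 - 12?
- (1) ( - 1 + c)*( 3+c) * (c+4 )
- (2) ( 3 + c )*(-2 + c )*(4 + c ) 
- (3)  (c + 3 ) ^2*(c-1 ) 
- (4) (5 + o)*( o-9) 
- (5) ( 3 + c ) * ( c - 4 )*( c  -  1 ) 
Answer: 1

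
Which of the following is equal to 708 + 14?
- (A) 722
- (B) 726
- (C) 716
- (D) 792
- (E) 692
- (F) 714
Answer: A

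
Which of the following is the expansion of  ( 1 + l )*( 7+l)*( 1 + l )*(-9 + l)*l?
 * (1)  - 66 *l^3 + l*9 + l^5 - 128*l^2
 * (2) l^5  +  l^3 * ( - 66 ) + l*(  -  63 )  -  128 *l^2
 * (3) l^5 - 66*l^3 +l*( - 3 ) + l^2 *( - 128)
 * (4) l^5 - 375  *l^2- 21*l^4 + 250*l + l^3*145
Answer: 2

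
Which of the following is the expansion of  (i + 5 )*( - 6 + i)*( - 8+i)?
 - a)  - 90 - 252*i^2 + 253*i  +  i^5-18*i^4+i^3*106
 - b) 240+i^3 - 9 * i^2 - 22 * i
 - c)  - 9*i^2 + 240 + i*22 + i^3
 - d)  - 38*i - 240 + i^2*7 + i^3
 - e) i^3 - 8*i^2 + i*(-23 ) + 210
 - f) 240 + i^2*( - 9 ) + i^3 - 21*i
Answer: b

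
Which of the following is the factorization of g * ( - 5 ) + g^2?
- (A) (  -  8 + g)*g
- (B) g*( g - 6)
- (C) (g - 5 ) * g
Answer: C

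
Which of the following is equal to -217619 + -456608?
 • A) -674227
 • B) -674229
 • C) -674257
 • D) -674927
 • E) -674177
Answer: A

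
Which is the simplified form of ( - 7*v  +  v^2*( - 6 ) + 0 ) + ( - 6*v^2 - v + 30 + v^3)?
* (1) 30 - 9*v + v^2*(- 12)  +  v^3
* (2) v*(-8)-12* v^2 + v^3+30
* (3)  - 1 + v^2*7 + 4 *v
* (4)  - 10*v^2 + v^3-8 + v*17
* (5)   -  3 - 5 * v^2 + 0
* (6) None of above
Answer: 2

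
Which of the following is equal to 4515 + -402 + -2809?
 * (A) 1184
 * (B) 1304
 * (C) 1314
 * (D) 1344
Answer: B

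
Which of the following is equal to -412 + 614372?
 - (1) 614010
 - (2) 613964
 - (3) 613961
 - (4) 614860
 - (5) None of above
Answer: 5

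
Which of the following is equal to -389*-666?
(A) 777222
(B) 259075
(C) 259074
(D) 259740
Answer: C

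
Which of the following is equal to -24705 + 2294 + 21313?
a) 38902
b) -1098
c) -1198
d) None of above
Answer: b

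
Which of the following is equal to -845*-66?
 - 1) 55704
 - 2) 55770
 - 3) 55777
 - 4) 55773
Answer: 2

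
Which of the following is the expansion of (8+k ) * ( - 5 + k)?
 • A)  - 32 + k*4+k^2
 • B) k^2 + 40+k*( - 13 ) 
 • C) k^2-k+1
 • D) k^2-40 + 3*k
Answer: D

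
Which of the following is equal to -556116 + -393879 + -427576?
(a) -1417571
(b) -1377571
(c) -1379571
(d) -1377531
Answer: b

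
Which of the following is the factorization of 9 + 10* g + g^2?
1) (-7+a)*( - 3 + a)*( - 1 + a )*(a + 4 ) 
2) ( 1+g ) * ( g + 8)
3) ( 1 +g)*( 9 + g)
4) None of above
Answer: 3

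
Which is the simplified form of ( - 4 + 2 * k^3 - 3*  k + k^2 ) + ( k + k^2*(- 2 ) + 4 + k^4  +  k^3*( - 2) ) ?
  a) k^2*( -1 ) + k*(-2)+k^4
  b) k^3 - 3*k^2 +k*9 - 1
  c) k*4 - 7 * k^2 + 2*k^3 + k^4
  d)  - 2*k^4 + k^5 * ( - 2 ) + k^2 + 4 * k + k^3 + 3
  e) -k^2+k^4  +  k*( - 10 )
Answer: a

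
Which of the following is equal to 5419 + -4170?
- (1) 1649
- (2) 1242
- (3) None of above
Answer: 3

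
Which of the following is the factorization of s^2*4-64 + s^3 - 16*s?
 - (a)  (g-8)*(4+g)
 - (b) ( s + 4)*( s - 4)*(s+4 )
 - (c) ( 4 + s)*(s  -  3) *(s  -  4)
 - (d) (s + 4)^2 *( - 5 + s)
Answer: b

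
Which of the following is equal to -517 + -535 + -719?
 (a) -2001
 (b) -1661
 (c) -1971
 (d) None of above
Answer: d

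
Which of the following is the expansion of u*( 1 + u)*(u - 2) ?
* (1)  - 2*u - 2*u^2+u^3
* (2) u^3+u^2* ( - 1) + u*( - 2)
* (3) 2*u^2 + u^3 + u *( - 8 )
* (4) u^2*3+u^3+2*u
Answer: 2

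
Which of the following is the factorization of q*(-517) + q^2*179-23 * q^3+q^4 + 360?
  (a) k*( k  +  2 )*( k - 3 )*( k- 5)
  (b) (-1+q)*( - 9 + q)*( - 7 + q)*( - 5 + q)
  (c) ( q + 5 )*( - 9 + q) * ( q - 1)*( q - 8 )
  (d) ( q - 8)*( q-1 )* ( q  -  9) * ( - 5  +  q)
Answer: d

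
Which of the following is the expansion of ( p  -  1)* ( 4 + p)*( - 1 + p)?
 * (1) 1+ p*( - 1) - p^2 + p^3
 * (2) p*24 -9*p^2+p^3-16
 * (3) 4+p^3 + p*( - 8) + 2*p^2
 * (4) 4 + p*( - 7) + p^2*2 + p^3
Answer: 4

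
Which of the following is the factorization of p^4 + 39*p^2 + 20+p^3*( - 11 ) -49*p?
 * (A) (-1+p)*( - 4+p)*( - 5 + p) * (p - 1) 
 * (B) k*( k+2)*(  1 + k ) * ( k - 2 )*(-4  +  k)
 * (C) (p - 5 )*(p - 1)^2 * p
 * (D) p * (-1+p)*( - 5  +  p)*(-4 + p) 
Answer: A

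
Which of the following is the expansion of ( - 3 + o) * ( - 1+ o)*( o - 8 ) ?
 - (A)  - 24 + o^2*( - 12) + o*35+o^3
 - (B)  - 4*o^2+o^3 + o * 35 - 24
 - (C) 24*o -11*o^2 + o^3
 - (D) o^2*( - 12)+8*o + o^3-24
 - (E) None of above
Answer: A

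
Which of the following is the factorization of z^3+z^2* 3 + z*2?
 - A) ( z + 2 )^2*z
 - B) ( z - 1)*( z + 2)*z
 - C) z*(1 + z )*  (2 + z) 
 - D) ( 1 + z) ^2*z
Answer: C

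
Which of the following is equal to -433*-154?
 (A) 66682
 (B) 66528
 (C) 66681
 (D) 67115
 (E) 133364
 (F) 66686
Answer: A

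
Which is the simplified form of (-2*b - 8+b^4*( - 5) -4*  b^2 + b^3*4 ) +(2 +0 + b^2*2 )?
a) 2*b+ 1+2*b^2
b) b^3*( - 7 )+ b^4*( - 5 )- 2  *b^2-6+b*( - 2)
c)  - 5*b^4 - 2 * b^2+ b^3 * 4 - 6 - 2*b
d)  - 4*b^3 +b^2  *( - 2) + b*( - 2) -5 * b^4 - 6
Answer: c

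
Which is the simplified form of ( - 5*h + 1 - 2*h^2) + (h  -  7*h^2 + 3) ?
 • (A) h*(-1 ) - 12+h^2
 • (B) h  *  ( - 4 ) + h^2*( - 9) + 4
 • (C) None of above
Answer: B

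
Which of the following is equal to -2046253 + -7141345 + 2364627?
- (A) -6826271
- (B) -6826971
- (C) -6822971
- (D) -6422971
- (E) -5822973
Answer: C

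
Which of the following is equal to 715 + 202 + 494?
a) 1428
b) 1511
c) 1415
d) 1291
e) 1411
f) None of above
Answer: e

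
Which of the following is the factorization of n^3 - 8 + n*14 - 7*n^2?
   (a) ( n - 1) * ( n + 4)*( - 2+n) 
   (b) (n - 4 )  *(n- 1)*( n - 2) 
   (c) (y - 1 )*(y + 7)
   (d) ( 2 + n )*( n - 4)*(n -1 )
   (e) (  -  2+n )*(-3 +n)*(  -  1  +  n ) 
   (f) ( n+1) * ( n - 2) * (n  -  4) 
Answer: b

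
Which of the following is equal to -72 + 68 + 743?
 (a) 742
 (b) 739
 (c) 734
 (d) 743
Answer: b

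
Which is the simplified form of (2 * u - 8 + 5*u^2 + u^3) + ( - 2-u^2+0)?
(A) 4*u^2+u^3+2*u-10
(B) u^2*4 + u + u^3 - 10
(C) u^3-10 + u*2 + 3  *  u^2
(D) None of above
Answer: A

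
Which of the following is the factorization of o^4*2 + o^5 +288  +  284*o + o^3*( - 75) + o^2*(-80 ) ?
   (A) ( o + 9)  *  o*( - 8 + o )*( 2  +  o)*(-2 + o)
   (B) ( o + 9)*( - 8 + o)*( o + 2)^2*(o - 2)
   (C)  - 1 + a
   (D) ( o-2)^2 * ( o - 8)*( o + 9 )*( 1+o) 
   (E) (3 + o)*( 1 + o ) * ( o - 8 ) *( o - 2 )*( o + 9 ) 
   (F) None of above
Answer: F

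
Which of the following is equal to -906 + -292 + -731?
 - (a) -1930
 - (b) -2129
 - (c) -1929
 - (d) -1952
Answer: c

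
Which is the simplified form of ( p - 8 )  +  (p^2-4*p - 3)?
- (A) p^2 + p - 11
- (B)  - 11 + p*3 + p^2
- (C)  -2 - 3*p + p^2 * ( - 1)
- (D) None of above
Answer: D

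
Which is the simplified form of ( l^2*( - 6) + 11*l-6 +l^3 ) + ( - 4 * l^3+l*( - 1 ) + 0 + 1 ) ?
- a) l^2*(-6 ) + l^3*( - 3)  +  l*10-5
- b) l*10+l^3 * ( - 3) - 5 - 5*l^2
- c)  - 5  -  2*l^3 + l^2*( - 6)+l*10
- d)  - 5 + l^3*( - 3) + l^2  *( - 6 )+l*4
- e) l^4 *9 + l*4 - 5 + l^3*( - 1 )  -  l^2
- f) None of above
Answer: a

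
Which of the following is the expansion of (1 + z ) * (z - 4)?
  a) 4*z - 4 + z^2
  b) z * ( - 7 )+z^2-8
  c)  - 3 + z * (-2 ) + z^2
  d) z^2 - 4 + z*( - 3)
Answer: d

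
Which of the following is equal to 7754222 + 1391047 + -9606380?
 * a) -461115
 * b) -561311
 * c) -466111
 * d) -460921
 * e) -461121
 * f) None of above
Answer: f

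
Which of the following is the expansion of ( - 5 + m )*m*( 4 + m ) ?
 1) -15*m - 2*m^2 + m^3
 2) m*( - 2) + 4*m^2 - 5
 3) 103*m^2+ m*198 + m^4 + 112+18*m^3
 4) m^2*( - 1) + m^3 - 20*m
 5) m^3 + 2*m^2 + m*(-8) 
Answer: 4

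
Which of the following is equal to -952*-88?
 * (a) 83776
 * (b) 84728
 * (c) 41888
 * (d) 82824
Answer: a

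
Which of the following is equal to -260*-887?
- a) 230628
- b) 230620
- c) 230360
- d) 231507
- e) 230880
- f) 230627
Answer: b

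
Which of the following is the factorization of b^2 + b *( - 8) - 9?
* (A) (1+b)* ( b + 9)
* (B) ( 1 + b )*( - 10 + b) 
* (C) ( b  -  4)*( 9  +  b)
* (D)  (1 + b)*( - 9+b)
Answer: D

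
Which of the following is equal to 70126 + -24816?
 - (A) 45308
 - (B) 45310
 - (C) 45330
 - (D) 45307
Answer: B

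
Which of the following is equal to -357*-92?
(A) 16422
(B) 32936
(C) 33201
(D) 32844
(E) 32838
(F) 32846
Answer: D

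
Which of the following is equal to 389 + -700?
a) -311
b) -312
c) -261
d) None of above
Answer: a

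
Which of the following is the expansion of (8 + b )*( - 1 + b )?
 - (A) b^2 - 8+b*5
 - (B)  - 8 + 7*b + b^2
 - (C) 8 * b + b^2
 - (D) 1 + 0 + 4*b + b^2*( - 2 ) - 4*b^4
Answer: B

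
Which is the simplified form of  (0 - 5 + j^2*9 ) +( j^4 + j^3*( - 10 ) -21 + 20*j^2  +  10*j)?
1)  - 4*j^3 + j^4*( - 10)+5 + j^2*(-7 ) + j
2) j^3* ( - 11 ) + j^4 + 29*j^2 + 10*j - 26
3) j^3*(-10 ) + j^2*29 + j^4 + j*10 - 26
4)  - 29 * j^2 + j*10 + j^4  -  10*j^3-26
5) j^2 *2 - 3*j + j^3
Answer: 3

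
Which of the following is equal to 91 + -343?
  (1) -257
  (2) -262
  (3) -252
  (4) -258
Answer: 3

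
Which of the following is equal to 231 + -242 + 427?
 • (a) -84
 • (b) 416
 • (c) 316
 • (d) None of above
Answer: b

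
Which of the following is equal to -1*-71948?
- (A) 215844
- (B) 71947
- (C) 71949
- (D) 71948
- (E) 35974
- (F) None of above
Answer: D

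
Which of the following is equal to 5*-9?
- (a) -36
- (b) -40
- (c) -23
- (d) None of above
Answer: d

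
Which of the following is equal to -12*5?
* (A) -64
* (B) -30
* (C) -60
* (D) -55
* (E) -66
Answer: C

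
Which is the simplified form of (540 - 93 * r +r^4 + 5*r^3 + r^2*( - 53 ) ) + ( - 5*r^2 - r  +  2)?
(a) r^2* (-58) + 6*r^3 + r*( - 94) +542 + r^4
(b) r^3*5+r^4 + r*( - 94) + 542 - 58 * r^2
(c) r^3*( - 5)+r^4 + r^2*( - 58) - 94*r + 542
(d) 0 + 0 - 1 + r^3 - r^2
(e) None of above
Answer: b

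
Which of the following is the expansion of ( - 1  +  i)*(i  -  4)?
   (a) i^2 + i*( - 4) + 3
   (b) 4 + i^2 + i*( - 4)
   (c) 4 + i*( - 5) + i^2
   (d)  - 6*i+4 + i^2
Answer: c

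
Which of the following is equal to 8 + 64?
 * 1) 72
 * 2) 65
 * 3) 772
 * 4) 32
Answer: 1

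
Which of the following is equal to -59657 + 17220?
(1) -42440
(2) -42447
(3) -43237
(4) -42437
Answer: 4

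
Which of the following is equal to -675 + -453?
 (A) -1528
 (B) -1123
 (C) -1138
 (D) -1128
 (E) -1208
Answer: D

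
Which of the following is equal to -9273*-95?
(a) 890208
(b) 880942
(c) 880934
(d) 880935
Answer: d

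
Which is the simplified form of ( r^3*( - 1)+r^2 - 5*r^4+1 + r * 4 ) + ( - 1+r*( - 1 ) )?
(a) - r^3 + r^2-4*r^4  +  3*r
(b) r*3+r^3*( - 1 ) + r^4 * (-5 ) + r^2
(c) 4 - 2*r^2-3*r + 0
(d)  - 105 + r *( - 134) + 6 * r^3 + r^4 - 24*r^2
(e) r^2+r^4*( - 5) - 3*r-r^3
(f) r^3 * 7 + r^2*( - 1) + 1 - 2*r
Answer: b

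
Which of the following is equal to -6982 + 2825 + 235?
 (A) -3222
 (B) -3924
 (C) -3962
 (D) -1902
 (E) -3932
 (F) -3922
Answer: F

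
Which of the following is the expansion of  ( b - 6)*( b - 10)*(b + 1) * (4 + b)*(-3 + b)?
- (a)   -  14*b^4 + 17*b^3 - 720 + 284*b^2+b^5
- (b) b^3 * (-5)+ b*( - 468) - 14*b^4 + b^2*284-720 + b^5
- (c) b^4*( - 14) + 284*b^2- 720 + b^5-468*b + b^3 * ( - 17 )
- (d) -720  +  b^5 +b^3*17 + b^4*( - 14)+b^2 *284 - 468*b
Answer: d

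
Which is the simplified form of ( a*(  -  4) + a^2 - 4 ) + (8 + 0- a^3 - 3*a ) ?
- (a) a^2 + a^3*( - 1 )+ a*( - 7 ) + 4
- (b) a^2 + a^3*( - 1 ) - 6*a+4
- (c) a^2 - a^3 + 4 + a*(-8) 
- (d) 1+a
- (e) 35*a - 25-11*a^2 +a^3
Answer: a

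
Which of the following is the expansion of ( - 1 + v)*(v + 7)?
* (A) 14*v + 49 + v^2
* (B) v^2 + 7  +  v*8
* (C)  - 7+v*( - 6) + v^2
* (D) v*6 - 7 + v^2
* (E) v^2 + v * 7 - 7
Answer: D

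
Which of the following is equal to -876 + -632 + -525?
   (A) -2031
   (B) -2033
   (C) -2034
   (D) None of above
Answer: B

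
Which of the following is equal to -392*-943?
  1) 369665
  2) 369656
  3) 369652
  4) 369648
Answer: 2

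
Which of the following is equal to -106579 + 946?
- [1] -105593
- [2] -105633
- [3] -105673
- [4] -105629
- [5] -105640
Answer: 2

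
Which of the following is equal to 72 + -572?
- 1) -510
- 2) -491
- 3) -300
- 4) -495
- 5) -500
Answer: 5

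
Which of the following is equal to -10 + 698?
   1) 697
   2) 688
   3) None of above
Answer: 2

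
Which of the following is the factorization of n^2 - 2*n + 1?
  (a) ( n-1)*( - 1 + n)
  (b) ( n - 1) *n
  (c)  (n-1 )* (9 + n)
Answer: a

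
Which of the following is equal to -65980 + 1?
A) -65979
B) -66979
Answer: A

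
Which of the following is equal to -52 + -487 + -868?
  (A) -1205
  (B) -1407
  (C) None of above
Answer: B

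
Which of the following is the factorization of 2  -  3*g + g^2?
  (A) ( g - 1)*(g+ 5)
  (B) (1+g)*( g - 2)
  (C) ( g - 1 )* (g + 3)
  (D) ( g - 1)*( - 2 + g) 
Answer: D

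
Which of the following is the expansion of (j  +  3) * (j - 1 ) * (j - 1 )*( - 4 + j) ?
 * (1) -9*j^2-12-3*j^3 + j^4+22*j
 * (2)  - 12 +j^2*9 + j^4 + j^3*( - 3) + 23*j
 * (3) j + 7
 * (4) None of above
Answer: 4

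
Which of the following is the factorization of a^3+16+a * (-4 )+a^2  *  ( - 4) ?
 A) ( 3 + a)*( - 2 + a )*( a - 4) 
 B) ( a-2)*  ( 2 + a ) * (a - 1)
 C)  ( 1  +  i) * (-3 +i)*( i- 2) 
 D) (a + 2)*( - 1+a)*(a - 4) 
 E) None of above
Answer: E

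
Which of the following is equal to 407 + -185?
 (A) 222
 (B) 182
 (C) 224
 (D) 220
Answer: A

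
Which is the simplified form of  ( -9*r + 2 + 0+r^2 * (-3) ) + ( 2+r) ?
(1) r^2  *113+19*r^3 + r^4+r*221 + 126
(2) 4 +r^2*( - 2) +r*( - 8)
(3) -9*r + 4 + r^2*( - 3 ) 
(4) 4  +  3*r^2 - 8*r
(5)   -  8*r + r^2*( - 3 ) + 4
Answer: 5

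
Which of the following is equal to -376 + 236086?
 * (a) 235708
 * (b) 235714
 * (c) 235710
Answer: c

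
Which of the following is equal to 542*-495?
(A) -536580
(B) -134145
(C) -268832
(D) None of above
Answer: D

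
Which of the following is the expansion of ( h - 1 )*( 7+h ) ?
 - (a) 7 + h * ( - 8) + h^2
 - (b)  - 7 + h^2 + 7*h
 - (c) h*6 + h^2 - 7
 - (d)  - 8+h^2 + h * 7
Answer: c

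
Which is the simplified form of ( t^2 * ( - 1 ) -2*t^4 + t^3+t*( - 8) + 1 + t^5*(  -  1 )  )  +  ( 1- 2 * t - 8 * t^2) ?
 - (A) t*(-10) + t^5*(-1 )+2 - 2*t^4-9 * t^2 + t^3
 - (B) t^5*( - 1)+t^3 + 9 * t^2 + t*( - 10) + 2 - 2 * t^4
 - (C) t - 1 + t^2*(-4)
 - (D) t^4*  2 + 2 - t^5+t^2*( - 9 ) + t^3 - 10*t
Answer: A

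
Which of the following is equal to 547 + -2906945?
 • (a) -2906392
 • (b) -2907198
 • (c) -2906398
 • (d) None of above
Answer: c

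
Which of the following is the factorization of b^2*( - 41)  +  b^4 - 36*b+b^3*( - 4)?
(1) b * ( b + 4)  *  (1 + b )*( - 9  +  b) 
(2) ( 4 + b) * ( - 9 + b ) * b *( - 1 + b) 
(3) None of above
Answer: 1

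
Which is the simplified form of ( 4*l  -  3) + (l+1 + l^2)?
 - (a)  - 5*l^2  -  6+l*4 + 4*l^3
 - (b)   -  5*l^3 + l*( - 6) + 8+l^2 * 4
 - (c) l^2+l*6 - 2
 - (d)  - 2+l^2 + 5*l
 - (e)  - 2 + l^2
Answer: d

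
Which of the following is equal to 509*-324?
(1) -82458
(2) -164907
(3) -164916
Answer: 3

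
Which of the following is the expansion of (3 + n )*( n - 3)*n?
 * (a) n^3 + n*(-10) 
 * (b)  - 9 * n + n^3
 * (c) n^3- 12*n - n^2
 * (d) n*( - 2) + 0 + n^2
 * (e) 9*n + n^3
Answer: b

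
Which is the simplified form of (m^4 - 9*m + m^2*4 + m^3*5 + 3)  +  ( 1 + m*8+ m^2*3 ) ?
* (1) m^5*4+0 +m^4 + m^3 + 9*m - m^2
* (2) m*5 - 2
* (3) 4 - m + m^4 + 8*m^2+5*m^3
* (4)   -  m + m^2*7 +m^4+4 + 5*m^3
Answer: 4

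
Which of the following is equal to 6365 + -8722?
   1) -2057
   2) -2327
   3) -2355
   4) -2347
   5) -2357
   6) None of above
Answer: 5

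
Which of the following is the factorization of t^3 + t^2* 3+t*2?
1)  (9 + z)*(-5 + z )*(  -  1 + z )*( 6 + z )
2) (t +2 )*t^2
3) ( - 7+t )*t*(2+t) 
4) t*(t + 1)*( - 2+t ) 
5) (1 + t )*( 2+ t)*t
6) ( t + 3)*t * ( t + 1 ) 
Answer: 5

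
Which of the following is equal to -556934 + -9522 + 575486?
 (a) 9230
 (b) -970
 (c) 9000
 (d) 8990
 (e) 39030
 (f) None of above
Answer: f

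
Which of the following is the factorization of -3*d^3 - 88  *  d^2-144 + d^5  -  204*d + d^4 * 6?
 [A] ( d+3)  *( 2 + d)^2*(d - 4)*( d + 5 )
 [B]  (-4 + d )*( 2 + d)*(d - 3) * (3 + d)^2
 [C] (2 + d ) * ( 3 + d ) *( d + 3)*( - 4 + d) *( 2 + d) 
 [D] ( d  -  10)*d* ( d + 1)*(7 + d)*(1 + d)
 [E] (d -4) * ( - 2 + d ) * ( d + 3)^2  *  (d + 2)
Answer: C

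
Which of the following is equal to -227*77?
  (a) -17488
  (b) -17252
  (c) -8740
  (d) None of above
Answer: d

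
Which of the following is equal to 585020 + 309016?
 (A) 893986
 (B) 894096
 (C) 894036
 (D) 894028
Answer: C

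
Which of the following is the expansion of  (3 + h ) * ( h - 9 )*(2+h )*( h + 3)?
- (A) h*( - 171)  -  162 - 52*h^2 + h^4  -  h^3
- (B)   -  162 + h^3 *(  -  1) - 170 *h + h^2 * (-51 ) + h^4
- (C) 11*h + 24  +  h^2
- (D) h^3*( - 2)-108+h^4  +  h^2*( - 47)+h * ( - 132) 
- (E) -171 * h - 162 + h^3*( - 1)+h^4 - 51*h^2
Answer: E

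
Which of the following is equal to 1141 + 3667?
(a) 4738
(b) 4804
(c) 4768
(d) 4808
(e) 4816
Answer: d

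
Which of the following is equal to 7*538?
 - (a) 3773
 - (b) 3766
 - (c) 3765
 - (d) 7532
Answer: b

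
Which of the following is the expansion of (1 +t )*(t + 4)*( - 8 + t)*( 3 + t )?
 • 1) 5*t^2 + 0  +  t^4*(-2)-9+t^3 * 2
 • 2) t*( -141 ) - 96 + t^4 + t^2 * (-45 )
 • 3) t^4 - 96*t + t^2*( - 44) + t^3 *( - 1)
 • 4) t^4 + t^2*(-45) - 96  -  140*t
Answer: 4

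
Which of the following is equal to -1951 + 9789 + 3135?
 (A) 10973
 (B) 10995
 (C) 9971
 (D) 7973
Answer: A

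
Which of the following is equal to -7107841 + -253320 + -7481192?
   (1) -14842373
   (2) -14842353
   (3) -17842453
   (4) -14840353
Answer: 2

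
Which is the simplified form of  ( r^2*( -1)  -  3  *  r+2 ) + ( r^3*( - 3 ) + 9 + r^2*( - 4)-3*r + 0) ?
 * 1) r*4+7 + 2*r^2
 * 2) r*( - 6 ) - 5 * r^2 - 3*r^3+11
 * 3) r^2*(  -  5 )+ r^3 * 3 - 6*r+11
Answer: 2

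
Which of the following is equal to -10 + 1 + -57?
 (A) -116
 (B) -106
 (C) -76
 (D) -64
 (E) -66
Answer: E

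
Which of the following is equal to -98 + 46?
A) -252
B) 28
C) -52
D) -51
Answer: C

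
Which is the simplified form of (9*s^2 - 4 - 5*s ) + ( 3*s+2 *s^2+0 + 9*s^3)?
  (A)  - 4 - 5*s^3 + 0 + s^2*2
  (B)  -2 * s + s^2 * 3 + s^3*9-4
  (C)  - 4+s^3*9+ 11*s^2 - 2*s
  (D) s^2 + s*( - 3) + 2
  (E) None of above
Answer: C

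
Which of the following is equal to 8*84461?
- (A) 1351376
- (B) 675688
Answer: B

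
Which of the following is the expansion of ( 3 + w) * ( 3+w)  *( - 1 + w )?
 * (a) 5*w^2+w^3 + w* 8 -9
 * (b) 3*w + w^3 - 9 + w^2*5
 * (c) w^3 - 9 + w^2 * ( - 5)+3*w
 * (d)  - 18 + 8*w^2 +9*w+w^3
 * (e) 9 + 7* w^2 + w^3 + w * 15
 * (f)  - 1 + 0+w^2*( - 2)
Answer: b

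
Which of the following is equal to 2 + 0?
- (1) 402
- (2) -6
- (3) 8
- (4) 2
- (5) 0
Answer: 4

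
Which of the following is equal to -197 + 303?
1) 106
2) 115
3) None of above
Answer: 1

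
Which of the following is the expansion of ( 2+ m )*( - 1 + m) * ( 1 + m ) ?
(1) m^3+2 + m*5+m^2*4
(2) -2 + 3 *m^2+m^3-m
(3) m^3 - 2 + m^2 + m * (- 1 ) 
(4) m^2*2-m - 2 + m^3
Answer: 4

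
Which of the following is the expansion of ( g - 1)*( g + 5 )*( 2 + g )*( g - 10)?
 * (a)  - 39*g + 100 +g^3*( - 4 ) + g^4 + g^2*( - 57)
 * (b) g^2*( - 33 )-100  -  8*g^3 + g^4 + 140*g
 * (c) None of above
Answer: c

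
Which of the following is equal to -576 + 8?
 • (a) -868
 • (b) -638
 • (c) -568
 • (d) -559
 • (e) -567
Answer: c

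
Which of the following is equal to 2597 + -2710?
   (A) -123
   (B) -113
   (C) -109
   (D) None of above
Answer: B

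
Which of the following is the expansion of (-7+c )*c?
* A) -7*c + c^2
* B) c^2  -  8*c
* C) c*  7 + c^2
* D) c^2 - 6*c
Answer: A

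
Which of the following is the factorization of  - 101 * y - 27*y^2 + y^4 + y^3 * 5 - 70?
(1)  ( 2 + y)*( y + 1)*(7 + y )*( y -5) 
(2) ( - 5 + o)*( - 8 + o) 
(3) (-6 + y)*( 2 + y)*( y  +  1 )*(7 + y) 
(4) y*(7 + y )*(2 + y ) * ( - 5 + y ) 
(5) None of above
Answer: 1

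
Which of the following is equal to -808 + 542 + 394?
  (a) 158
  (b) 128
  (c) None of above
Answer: b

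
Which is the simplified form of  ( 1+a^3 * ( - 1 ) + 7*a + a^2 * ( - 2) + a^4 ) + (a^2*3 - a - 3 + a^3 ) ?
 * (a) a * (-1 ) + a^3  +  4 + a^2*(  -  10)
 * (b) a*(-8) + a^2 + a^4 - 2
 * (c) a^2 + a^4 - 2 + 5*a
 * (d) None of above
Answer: d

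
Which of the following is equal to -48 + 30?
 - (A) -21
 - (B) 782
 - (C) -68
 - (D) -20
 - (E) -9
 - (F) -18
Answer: F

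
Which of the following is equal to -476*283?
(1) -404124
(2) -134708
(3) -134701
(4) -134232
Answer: 2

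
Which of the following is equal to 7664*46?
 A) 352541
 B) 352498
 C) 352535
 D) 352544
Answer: D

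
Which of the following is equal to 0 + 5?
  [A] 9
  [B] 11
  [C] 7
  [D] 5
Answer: D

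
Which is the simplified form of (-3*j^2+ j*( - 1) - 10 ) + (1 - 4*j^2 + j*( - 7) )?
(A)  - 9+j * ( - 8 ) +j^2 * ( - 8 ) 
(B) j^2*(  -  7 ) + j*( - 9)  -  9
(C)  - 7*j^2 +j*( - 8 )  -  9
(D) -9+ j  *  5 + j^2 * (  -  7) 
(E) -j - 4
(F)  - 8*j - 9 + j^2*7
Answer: C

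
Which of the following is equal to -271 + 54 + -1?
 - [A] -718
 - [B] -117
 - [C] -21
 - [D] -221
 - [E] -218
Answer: E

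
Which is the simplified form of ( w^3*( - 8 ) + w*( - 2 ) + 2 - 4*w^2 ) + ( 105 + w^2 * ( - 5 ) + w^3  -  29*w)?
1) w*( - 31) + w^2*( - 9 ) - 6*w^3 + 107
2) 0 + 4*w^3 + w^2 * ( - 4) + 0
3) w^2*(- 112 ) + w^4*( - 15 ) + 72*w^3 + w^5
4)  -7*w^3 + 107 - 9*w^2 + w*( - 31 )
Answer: 4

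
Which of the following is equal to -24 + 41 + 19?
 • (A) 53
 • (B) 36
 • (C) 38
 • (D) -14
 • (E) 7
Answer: B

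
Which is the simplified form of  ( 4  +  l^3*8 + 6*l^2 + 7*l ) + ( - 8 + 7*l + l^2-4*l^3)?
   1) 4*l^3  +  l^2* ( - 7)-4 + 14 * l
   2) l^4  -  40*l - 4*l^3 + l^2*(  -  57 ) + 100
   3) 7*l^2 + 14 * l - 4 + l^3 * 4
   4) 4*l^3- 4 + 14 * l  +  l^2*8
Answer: 3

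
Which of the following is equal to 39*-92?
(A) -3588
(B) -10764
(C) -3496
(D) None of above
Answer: A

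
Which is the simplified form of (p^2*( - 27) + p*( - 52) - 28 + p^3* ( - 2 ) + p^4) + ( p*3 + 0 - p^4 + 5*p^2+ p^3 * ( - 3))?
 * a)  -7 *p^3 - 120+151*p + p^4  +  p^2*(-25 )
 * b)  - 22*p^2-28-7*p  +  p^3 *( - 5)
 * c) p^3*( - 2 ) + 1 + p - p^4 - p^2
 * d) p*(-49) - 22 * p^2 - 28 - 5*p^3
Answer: d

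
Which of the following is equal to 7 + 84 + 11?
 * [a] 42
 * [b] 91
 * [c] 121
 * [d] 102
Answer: d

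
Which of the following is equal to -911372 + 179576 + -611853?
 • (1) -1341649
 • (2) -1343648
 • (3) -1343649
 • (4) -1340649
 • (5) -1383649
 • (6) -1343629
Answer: 3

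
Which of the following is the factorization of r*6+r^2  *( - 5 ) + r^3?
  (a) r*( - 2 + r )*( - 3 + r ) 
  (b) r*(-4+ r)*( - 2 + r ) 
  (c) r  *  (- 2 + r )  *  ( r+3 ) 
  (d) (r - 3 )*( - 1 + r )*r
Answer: a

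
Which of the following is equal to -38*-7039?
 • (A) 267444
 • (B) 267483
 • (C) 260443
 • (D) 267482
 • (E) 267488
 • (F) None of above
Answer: D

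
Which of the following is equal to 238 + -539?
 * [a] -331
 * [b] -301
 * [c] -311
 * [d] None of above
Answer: b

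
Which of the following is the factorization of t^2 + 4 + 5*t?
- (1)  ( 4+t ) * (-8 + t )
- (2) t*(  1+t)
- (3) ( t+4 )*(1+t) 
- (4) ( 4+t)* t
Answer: 3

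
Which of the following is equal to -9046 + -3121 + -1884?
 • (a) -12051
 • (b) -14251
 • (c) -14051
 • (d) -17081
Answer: c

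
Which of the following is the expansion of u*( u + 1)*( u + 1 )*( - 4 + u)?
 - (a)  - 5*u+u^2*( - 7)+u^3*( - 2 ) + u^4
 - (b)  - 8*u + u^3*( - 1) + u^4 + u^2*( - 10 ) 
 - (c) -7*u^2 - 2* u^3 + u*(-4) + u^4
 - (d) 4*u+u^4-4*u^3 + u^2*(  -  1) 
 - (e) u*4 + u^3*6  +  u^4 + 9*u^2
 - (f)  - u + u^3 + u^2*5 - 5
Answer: c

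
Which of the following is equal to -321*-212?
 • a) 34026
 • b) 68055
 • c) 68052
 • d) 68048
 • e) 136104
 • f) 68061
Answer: c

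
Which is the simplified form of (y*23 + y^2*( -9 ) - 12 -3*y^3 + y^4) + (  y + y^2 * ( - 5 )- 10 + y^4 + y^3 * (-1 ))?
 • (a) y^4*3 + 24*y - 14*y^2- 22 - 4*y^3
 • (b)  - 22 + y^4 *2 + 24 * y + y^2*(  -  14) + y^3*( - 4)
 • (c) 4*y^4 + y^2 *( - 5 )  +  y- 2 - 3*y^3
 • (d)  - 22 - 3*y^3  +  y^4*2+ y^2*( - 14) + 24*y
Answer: b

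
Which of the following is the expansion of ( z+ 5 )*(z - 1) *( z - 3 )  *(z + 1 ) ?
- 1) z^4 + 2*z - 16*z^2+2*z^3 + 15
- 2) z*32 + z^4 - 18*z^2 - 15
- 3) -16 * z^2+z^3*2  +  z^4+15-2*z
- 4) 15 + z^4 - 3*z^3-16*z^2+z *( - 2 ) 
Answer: 3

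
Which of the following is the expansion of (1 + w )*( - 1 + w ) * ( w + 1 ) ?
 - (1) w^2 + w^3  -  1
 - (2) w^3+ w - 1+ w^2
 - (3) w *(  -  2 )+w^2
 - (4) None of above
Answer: 4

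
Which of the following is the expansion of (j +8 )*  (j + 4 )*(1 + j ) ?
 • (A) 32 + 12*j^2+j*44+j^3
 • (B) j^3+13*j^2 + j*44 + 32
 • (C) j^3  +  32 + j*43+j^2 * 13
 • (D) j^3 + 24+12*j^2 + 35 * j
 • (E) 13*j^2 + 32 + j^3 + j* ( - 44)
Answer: B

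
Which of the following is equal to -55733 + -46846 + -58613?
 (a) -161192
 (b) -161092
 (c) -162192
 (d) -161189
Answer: a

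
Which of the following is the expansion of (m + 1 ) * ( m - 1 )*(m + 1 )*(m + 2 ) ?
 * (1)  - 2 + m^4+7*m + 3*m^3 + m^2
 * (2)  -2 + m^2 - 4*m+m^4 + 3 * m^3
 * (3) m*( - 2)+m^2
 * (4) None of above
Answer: 4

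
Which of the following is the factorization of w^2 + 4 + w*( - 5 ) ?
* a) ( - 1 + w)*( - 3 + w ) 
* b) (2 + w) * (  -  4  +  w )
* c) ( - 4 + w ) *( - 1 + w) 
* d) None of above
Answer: c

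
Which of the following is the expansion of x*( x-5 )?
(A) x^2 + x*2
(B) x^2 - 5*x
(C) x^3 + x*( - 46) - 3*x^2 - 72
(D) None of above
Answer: B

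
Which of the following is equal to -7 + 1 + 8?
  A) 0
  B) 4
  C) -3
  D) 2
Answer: D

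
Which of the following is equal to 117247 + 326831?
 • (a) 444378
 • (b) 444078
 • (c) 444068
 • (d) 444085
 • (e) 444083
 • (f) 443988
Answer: b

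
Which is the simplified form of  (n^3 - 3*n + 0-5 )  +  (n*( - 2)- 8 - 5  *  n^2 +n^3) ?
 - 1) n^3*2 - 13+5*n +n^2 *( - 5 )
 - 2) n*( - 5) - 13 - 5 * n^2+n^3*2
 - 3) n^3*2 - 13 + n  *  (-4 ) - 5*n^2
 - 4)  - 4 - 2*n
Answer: 2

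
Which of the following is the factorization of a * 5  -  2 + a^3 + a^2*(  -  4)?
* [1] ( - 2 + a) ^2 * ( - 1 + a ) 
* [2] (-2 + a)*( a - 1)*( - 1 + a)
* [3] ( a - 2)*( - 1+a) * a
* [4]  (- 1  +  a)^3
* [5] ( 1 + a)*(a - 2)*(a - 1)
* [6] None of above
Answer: 2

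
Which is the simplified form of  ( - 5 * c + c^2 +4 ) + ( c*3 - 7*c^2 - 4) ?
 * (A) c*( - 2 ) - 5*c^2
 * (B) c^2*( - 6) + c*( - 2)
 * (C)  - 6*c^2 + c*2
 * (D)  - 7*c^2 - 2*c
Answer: B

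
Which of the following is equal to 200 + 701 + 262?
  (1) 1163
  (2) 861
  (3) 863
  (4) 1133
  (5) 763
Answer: 1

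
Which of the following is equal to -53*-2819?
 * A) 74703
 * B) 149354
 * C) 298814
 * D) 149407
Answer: D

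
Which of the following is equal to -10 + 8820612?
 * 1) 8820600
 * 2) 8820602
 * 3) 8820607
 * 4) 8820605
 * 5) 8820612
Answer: 2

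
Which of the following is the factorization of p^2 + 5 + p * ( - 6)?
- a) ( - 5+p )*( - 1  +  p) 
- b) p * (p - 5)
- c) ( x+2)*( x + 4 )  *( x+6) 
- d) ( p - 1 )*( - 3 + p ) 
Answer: a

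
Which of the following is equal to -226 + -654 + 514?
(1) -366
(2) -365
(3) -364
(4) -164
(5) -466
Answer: 1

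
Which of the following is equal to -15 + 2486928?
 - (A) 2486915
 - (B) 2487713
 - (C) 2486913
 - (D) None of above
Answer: C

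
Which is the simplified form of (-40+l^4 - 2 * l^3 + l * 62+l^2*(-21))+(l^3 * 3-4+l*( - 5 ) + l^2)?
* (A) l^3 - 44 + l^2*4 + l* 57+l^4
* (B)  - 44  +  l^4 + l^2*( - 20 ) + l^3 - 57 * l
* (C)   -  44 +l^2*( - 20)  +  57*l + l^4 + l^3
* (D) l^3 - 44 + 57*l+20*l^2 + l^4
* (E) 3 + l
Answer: C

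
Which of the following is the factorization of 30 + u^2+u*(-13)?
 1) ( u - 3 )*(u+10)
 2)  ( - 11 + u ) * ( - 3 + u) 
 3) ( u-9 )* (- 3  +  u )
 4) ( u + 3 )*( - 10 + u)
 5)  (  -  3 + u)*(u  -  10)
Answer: 5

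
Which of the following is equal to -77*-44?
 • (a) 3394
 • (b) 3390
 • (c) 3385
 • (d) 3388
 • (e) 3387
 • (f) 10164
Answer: d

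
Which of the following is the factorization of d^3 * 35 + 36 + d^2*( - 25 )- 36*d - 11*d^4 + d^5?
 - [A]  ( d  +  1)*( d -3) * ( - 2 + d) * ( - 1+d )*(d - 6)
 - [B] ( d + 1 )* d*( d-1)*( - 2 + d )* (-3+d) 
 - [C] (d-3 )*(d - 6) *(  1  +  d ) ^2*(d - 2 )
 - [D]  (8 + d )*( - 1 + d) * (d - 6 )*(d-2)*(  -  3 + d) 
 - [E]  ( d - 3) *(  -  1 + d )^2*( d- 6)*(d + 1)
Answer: A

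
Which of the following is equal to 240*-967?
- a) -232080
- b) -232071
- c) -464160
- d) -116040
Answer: a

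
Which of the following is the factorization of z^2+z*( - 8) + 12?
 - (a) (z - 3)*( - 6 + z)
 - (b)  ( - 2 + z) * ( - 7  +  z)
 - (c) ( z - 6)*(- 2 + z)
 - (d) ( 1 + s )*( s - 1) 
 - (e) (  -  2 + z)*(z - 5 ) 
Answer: c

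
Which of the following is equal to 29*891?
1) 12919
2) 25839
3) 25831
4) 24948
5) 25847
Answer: 2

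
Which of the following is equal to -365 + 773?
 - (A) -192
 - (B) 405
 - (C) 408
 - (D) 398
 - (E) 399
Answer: C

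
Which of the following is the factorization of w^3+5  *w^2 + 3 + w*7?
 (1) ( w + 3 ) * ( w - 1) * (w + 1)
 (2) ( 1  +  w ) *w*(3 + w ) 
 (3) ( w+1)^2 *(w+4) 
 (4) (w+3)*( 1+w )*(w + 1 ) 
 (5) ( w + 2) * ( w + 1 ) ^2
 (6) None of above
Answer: 4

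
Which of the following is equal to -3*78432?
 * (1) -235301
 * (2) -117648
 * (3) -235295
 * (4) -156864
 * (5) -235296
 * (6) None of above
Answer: 5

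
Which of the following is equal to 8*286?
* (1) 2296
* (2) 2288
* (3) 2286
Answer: 2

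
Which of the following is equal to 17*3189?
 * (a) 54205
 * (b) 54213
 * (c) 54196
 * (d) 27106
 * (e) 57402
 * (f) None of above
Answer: b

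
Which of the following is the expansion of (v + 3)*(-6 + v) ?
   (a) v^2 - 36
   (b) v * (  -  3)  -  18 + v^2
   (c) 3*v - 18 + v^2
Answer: b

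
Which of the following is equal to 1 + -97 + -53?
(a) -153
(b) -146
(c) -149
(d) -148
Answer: c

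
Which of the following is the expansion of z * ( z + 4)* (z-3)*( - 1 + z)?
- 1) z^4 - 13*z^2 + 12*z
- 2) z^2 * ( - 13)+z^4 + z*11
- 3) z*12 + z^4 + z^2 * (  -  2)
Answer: 1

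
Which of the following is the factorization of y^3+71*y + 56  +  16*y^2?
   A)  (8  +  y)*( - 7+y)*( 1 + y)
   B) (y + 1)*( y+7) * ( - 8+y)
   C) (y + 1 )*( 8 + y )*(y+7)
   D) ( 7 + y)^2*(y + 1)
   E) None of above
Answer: C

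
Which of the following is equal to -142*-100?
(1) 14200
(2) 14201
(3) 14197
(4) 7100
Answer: 1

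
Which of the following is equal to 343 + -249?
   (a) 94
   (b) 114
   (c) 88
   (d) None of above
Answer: a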